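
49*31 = 1519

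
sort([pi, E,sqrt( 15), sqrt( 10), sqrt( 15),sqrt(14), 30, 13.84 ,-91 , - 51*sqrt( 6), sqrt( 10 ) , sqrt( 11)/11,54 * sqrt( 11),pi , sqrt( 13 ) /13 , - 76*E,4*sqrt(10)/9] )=[ - 76*E ,  -  51*sqrt( 6) , - 91 , sqrt( 13 ) /13 , sqrt ( 11) /11,4 * sqrt( 10) /9,E, pi, pi, sqrt( 10), sqrt (10), sqrt( 14) , sqrt (15 ) , sqrt( 15 ),13.84 , 30 , 54 * sqrt( 11 )] 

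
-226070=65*(-3478 ) 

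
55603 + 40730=96333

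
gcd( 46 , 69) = 23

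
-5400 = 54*( - 100)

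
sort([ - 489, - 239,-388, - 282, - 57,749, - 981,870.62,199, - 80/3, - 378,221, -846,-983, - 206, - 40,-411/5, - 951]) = [ - 983,  -  981, - 951 , - 846,-489, - 388,- 378,-282, - 239,-206, - 411/5 , - 57, - 40,  -  80/3, 199 , 221, 749 , 870.62]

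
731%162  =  83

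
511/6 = 511/6=85.17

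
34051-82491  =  -48440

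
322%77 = 14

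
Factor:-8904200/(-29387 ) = 2^3*5^2*211^2*29387^(-1)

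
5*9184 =45920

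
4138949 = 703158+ 3435791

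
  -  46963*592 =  - 27802096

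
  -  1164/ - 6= 194 + 0/1 =194.00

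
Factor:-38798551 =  - 11^1*19^1*73^1*2543^1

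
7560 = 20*378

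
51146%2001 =1121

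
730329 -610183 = 120146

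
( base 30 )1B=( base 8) 51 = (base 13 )32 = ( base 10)41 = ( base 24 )1H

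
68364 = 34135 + 34229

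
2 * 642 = 1284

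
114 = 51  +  63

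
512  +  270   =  782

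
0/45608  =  0 = 0.00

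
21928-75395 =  - 53467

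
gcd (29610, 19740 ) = 9870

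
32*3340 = 106880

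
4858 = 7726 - 2868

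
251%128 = 123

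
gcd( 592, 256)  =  16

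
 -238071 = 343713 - 581784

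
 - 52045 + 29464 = -22581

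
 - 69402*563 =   -  39073326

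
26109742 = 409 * 63838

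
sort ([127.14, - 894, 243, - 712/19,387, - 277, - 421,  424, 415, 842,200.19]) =[- 894, - 421, - 277, - 712/19,127.14,200.19,  243,387,415, 424, 842]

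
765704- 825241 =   -  59537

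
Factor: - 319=-11^1*29^1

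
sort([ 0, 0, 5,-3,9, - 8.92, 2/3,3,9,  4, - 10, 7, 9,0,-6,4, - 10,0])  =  [-10, - 10,-8.92,-6, - 3, 0 , 0, 0 , 0,2/3, 3, 4,4, 5, 7,9, 9,9]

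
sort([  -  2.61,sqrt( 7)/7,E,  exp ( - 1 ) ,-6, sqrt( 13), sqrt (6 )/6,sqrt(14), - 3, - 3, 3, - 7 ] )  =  [-7, - 6, - 3, - 3, - 2.61, exp( - 1 ), sqrt( 7)/7,sqrt( 6 )/6 , E,3 , sqrt( 13 ),sqrt(14 )]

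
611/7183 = 611/7183 =0.09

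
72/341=72/341 = 0.21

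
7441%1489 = 1485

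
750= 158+592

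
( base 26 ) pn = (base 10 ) 673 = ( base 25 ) 11n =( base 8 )1241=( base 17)25a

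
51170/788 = 64 + 369/394 = 64.94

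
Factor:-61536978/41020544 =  - 30768489/20510272 = - 2^( - 6) * 3^2*19^ ( - 1)*71^1*101^( - 1 )*167^( - 1)*179^1 *269^1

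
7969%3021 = 1927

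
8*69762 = 558096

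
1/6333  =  1/6333 =0.00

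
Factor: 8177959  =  8177959^1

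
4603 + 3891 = 8494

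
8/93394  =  4/46697 = 0.00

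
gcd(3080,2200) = 440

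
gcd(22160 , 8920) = 40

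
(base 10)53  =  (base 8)65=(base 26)21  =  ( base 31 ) 1m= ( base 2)110101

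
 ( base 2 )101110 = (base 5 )141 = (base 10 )46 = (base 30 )1g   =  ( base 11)42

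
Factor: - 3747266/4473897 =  - 2^1*3^( - 1)*1491299^( - 1 )*1873633^1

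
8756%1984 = 820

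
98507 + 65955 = 164462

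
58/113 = 58/113=0.51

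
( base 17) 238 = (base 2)1001111101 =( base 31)kh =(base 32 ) JT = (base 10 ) 637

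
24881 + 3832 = 28713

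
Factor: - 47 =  - 47^1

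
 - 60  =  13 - 73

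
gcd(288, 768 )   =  96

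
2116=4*529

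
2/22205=2/22205 =0.00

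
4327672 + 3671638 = 7999310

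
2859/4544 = 2859/4544 = 0.63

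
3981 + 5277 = 9258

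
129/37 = 3 + 18/37 = 3.49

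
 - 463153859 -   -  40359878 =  - 422793981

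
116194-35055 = 81139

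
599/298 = 599/298 = 2.01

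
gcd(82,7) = 1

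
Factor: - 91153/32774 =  - 2^(-1 ) * 7^(-1) * 2341^(  -  1)*91153^1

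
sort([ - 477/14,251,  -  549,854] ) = [ - 549, - 477/14,251,854] 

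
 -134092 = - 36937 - 97155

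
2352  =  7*336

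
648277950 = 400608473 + 247669477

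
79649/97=821 + 12/97 = 821.12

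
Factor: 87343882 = 2^1*29^1* 1505929^1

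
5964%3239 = 2725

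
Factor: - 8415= - 3^2*5^1*11^1*17^1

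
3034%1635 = 1399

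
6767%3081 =605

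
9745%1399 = 1351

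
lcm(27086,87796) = 2546084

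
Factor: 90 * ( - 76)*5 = - 2^3*3^2 * 5^2*19^1=- 34200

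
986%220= 106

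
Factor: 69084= 2^2 *3^2*19^1 * 101^1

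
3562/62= 57+14/31 = 57.45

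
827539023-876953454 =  - 49414431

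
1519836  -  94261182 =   -  92741346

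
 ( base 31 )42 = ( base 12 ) a6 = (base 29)4A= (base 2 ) 1111110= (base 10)126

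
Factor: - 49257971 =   -  7^1*719^1*9787^1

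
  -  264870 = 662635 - 927505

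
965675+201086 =1166761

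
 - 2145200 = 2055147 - 4200347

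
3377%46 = 19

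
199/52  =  199/52 =3.83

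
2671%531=16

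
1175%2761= 1175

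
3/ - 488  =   - 1 + 485/488= - 0.01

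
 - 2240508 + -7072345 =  - 9312853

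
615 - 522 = 93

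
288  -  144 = 144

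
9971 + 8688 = 18659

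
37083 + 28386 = 65469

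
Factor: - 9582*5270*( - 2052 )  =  2^4*3^4* 5^1*17^1*19^1*31^1*1597^1 = 103620131280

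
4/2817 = 4/2817= 0.00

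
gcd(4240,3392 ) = 848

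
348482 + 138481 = 486963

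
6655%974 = 811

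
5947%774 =529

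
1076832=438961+637871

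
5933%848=845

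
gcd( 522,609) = 87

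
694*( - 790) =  - 548260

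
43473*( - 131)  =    -  5694963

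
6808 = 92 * 74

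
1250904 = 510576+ 740328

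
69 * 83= 5727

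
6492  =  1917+4575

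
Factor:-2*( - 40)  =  2^4*5^1 =80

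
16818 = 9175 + 7643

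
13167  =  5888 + 7279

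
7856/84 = 93 + 11/21 = 93.52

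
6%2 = 0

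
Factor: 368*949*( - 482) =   -  168329824 = - 2^5* 13^1*23^1*73^1*241^1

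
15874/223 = 15874/223=71.18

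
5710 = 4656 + 1054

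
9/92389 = 9/92389 = 0.00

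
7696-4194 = 3502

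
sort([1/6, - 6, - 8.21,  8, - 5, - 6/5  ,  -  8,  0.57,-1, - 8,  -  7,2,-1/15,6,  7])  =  [ - 8.21,  -  8, - 8, - 7, - 6 ,-5,-6/5, - 1, - 1/15, 1/6,  0.57, 2,6,7, 8 ]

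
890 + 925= 1815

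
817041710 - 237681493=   579360217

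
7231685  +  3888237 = 11119922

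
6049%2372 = 1305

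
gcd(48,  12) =12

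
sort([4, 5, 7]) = [4,5, 7 ] 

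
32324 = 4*8081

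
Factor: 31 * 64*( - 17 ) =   -  33728 = - 2^6*17^1*31^1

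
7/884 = 7/884 = 0.01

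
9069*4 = 36276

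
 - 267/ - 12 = 89/4 = 22.25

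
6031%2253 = 1525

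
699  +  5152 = 5851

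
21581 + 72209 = 93790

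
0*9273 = 0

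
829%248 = 85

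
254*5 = 1270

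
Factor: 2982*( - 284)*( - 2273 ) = 1924976424 = 2^3*3^1*7^1*71^2*2273^1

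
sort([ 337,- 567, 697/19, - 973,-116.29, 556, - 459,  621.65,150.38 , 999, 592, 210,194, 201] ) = [ - 973, - 567, - 459,-116.29, 697/19, 150.38, 194, 201, 210, 337, 556,592,621.65,  999 ] 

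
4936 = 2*2468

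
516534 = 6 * 86089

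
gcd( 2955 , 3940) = 985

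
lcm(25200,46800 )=327600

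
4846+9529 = 14375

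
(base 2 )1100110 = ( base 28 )3I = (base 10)102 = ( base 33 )33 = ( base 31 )39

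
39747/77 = 516 + 15/77 = 516.19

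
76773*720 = 55276560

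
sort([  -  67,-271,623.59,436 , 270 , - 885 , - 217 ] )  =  [ - 885, - 271,  -  217, - 67,  270, 436 , 623.59]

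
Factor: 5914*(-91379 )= - 540415406 = - 2^1*23^1*29^1*137^1* 2957^1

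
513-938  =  -425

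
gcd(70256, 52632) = 8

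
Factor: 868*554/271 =2^3*7^1*31^1*271^( - 1 ) *277^1 = 480872/271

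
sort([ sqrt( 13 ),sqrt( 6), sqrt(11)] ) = [sqrt( 6), sqrt ( 11 ) , sqrt(13 ) ] 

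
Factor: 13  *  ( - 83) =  - 1079   =  - 13^1* 83^1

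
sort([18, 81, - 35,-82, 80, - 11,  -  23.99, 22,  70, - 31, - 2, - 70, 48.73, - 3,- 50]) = [-82, - 70, - 50, - 35, - 31, - 23.99,- 11,  -  3 , - 2, 18,22, 48.73,70,80,81 ]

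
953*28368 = 27034704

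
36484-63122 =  - 26638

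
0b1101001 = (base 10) 105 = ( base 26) 41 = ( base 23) 4D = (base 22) 4H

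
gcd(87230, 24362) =26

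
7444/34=3722/17 = 218.94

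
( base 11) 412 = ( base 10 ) 497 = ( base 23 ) le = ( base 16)1f1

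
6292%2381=1530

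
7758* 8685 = 67378230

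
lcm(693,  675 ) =51975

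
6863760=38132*180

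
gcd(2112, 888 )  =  24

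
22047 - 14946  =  7101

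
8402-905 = 7497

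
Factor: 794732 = 2^2*19^1*10457^1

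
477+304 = 781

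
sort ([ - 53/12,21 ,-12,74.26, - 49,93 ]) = [ - 49, - 12,  -  53/12, 21,74.26,93 ] 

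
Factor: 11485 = 5^1*2297^1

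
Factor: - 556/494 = -2^1*13^( - 1 ) * 19^( - 1 )*139^1 = - 278/247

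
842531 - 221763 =620768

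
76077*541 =41157657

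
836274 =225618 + 610656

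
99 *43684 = 4324716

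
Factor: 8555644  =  2^2*1049^1*2039^1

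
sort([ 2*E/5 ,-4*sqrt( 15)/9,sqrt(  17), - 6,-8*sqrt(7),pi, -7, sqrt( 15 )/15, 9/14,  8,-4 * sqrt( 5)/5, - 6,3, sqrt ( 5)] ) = [ - 8*sqrt(7), - 7, - 6, - 6, - 4 * sqrt( 5)/5, - 4*sqrt(15)/9, sqrt( 15)/15, 9/14, 2 * E/5, sqrt( 5), 3,  pi,sqrt (17 ), 8]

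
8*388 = 3104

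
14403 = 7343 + 7060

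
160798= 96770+64028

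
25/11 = 25/11 = 2.27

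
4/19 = 4/19=0.21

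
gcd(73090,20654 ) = 2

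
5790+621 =6411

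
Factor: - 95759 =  - 31^1*3089^1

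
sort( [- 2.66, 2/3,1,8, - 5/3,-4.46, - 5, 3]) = [-5, - 4.46,-2.66,-5/3,2/3,1, 3, 8]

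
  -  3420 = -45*76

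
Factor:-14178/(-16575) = 2^1*5^( - 2 )  *  13^(  -  1 ) * 139^1 = 278/325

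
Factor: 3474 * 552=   2^4 *3^3*23^1*193^1  =  1917648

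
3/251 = 3/251 = 0.01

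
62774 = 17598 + 45176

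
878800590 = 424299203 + 454501387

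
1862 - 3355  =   - 1493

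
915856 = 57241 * 16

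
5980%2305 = 1370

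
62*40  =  2480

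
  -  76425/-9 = 25475/3 = 8491.67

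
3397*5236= 17786692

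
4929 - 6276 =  - 1347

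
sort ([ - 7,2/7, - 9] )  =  [-9, - 7,2/7 ] 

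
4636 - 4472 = 164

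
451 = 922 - 471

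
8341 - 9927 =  - 1586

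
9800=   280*35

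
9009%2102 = 601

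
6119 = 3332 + 2787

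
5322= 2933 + 2389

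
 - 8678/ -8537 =1 +141/8537=1.02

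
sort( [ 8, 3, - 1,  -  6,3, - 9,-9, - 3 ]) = [ - 9, - 9,  -  6, - 3, - 1,3, 3, 8]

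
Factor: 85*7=5^1*7^1*17^1 = 595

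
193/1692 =193/1692 =0.11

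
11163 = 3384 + 7779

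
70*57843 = 4049010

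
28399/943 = 30+109/943 = 30.12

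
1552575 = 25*62103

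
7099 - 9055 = - 1956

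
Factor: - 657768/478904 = -82221/59863 = - 3^1 * 27407^1*59863^( - 1)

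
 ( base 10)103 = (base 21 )4J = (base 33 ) 34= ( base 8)147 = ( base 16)67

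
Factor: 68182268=2^2*7^1 *11^1*31^1*37^1*193^1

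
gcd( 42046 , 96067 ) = 1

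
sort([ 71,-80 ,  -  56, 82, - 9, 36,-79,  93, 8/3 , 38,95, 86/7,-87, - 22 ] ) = [-87, - 80,  -  79, - 56, - 22, - 9, 8/3,86/7,36,38,71,82,93,95 ]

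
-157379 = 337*( - 467)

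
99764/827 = 120 + 524/827 =120.63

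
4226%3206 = 1020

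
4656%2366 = 2290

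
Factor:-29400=-2^3 * 3^1 * 5^2* 7^2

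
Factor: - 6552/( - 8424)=3^( - 2)*7^1 = 7/9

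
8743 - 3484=5259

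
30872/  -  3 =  - 10291 + 1/3 = - 10290.67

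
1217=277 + 940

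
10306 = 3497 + 6809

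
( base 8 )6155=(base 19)8f8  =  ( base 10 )3181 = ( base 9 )4324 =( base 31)39j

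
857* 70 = 59990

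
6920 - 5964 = 956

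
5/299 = 5/299 = 0.02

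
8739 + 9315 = 18054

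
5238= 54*97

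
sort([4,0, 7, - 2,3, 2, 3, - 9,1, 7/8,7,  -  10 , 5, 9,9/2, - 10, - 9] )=[-10,-10, - 9, - 9 ,  -  2, 0,7/8,  1, 2,3, 3, 4, 9/2, 5, 7,7, 9 ] 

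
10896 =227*48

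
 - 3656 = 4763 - 8419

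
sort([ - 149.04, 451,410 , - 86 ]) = [ - 149.04  , - 86, 410, 451 ]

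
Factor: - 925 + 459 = -2^1*233^1 =-  466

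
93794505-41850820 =51943685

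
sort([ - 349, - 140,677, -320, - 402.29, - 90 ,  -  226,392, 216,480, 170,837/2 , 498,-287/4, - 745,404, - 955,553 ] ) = [ - 955, - 745, - 402.29, - 349, - 320, - 226, - 140, - 90,-287/4,170,216, 392,404,837/2,480, 498, 553,677] 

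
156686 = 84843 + 71843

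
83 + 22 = 105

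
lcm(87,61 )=5307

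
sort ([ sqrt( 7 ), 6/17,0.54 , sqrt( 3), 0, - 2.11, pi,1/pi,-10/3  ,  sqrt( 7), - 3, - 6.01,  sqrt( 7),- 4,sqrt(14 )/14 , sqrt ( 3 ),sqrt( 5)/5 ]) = [-6.01, - 4,-10/3, - 3, - 2.11,0,sqrt(14) /14,  1/pi,6/17,sqrt(5)/5,0.54, sqrt( 3),sqrt( 3), sqrt( 7),sqrt( 7), sqrt( 7), pi ]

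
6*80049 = 480294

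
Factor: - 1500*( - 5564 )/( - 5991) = -2782000/1997 = - 2^4*5^3*13^1 * 107^1*1997^( - 1)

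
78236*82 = 6415352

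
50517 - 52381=  -  1864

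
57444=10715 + 46729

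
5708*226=1290008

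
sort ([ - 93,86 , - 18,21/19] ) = [ - 93 , - 18,  21/19, 86] 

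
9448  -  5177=4271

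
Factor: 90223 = 7^1*12889^1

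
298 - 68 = 230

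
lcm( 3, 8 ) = 24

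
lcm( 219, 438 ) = 438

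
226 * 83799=18938574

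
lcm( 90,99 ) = 990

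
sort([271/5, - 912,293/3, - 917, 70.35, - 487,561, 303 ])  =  [ - 917, - 912,-487,271/5, 70.35,293/3,303,561]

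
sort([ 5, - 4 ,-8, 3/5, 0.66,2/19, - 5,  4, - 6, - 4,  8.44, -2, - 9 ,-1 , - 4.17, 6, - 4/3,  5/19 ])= [ - 9, - 8, - 6,- 5, - 4.17, - 4, - 4,-2, - 4/3 , - 1, 2/19,5/19,  3/5,0.66, 4, 5,  6,8.44]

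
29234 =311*94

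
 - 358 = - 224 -134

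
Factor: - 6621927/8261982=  - 2207309/2753994 = - 2^( - 1 )*3^( - 1)*13^2*37^1*109^(  -  1)*353^1*4211^( - 1 )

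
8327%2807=2713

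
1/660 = 1/660=0.00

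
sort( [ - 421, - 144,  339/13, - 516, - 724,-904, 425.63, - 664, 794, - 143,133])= [-904,-724, - 664, - 516, - 421, - 144, - 143,339/13, 133,425.63,794] 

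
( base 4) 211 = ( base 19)1I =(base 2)100101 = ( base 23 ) 1e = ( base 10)37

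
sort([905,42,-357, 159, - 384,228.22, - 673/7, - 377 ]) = [ - 384, - 377,-357, - 673/7,42,159,  228.22, 905 ]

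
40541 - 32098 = 8443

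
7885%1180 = 805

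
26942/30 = 13471/15= 898.07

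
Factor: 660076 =2^2*17^2 * 571^1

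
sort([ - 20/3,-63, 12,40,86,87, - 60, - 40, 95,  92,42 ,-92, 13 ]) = [ - 92, - 63, - 60 , - 40,-20/3, 12, 13, 40 , 42, 86, 87,92, 95] 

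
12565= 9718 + 2847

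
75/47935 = 15/9587  =  0.00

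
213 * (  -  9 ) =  - 1917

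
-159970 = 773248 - 933218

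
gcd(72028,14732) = 4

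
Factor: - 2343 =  -3^1*11^1*71^1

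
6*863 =5178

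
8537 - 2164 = 6373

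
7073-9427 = - 2354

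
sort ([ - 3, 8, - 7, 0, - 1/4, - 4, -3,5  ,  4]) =[ - 7, - 4, - 3, - 3 , - 1/4,0, 4,5, 8 ]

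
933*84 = 78372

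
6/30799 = 6/30799 = 0.00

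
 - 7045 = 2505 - 9550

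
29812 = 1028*29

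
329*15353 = 5051137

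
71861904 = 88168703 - 16306799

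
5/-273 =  - 1 + 268/273 =-0.02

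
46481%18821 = 8839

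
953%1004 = 953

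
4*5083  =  20332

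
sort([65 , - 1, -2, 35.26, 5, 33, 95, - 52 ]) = [ - 52, - 2, - 1, 5,33,35.26, 65, 95 ] 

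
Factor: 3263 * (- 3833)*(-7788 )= 97405131252 =2^2*3^1*11^1*13^1 * 59^1*251^1*3833^1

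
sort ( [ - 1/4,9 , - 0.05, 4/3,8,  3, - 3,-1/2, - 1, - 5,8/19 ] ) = [ - 5,- 3, - 1, - 1/2, - 1/4, - 0.05,8/19,4/3 , 3,  8, 9]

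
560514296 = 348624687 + 211889609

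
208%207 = 1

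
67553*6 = 405318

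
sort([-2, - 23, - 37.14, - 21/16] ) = [ - 37.14, - 23 , - 2, - 21/16 ] 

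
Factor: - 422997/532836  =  -2^( - 2 ) * 3^( - 1 )*19^(-1)*181^1 = -181/228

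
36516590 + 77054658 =113571248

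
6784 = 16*424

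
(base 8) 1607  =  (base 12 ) 633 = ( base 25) 1B3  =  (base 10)903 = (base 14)487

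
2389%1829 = 560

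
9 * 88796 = 799164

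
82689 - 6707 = 75982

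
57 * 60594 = 3453858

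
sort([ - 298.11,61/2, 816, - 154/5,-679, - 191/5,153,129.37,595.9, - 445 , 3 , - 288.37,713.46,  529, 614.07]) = [  -  679,  -  445,  -  298.11, - 288.37, - 191/5, -154/5,3,61/2 , 129.37,153, 529,595.9, 614.07,713.46,816]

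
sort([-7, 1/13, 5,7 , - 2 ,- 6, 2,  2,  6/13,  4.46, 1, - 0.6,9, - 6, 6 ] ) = [ - 7,  -  6, - 6, - 2,  -  0.6,1/13,  6/13,1 , 2,2, 4.46,5, 6  ,  7,9] 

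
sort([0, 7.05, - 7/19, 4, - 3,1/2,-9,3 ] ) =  [ - 9,  -  3,-7/19,0, 1/2, 3,4, 7.05]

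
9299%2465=1904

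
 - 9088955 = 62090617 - 71179572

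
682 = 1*682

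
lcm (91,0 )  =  0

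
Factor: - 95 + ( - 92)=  - 11^1*17^1= - 187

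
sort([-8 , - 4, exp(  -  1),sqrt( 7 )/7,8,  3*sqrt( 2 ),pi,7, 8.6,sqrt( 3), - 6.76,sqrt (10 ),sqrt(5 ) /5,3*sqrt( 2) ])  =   [ - 8, - 6.76, - 4 , exp( - 1),sqrt( 7 ) /7,sqrt(5 ) /5 , sqrt(3 ),pi,sqrt(10), 3*sqrt(2),3*sqrt( 2 ), 7,8,8.6 ]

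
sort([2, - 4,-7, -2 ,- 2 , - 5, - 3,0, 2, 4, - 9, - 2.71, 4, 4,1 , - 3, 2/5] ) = [ - 9 , - 7,- 5, - 4,- 3,-3, - 2.71, - 2,-2, 0,2/5,1, 2, 2, 4,4, 4 ] 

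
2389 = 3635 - 1246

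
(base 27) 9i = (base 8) 405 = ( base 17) F6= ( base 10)261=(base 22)BJ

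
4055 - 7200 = - 3145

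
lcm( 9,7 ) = 63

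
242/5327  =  242/5327= 0.05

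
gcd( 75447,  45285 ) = 3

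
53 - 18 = 35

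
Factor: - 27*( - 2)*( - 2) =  - 2^2*3^3 = - 108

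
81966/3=27322 = 27322.00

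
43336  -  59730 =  - 16394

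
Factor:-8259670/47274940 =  -2^( - 1 )*53^( -1 ) * 103^(-1)*293^1*433^(-1)*2819^1   =  -  825967/4727494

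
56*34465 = 1930040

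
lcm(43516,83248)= 1914704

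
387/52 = 387/52 = 7.44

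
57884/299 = 193 + 177/299= 193.59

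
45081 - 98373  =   - 53292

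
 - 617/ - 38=16  +  9/38 = 16.24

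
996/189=332/63 = 5.27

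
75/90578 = 75/90578= 0.00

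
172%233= 172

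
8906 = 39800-30894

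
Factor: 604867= 604867^1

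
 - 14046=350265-364311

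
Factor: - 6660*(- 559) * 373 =1388656620=2^2*3^2*5^1* 13^1*37^1 *43^1*373^1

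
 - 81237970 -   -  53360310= - 27877660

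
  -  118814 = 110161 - 228975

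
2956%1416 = 124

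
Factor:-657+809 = 152= 2^3*19^1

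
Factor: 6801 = 3^1*2267^1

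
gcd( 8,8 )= 8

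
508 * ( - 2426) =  - 1232408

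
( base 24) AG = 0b100000000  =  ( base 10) 256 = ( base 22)BE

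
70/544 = 35/272 = 0.13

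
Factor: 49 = 7^2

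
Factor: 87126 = 2^1*3^1*13^1 * 1117^1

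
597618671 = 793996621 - 196377950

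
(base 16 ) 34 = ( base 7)103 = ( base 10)52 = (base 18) 2g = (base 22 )28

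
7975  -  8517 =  - 542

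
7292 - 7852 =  - 560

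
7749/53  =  146+11/53 =146.21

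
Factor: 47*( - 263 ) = -47^1*263^1  =  - 12361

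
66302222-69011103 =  - 2708881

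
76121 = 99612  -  23491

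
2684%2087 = 597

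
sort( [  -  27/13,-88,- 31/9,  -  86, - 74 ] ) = [ - 88,  -  86,  -  74, - 31/9, - 27/13 ]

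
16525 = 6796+9729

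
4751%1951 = 849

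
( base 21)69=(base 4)2013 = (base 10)135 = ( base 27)50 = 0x87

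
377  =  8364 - 7987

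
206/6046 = 103/3023 = 0.03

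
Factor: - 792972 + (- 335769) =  - 1128741 =-3^1 * 31^1 * 53^1*229^1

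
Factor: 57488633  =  163^1*352691^1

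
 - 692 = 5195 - 5887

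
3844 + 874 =4718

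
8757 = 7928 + 829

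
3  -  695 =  - 692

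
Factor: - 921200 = -2^4*5^2*7^2*47^1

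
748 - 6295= - 5547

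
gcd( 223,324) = 1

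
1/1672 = 1/1672  =  0.00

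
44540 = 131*340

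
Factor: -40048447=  - 17^1*19^1*123989^1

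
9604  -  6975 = 2629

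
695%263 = 169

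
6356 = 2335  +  4021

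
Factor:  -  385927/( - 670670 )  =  2^ ( - 1)*5^(-1)*7^( - 1 ) * 11^(- 1) * 13^( - 1)*  67^ (  -  1)*385927^1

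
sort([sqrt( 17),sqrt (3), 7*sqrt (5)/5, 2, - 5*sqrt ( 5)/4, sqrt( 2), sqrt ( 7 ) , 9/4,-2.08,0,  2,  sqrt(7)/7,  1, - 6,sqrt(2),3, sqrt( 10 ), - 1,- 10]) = [  -  10, - 6, -5*sqrt (5) /4,-2.08, -1 , 0, sqrt( 7)/7,  1,sqrt (2),sqrt( 2 ),sqrt(3) , 2,2, 9/4,  sqrt(7),  3,7 * sqrt (5)/5,  sqrt( 10 ) , sqrt(17 )] 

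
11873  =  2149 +9724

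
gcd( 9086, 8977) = 1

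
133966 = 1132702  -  998736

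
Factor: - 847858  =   - 2^1 * 11^1*17^1*2267^1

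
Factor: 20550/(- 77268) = - 25/94 = -2^( - 1) * 5^2*47^(- 1)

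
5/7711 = 5/7711 = 0.00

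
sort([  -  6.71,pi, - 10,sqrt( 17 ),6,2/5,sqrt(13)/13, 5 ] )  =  [  -  10, - 6.71, sqrt( 13) /13, 2/5,  pi, sqrt( 17), 5,6 ]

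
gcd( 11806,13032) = 2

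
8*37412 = 299296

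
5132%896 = 652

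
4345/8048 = 4345/8048 = 0.54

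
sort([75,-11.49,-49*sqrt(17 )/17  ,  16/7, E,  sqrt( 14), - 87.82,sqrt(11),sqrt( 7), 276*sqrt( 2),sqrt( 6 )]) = [ - 87.82, - 49*sqrt( 17 ) /17, - 11.49, 16/7,sqrt( 6),sqrt( 7),E, sqrt( 11), sqrt(14),  75,  276*sqrt( 2)]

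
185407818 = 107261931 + 78145887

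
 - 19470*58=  - 1129260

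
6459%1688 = 1395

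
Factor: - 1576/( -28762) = 4/73 = 2^2*73^( - 1 ) 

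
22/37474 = 11/18737 = 0.00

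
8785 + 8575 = 17360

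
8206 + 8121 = 16327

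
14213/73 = 194 + 51/73 = 194.70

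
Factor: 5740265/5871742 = 2^( - 1 )*5^1*151^1*7603^1  *  2935871^( - 1)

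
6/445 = 6/445= 0.01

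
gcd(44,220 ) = 44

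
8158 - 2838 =5320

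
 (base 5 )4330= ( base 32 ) IE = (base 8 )1116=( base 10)590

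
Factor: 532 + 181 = 713 = 23^1 * 31^1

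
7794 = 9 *866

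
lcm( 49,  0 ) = 0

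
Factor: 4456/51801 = 8/93= 2^3*3^( - 1 )*31^( - 1 )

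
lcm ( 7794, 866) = 7794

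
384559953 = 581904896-197344943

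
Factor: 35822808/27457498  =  2^2 * 3^2*7^1 * 17^1* 37^1*53^( - 1)*113^1*259033^( - 1 )  =  17911404/13728749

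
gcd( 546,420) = 42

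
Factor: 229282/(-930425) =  - 2^1*5^( - 2)*37217^( - 1)*114641^1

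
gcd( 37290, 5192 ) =22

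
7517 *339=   2548263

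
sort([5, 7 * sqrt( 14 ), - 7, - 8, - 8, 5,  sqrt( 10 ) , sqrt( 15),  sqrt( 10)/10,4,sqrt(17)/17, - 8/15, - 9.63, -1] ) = [-9.63,- 8,-8, - 7, - 1,- 8/15 , sqrt(17)/17 , sqrt (10)/10,  sqrt(10), sqrt(15) , 4,5,  5, 7*sqrt(14)]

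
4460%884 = 40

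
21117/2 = 10558 + 1/2   =  10558.50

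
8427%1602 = 417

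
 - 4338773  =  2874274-7213047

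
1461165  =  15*97411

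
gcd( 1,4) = 1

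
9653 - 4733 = 4920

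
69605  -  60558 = 9047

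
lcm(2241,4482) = 4482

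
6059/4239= 6059/4239 = 1.43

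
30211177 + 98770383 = 128981560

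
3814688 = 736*5183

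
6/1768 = 3/884 =0.00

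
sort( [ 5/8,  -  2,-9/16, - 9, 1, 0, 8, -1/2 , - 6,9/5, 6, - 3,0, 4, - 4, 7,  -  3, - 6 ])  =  [ - 9, - 6,-6, - 4, - 3, - 3, - 2,  -  9/16, - 1/2, 0, 0, 5/8,1, 9/5,4, 6, 7,  8]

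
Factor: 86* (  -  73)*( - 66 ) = 2^2*3^1*11^1  *  43^1*73^1   =  414348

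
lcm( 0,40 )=0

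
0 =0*1332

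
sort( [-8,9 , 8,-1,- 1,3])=[ - 8, - 1, - 1,3, 8,9 ]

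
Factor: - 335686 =-2^1 * 13^1*12911^1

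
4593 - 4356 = 237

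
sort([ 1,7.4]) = [1,7.4]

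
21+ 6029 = 6050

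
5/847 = 5/847= 0.01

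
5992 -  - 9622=15614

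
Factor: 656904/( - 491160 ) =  - 27371/20465 = - 5^ ( - 1)*101^1*271^1*4093^( - 1) 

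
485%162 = 161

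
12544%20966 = 12544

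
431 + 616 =1047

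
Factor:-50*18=  -  900 = - 2^2*3^2 * 5^2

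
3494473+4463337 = 7957810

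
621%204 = 9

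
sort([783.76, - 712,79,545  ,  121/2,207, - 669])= [ - 712, - 669, 121/2,79, 207,545,783.76 ] 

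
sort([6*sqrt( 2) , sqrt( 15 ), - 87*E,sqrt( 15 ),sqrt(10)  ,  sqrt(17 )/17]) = [ - 87 * E,sqrt ( 17 ) /17 , sqrt(10 ),sqrt( 15 ),sqrt( 15 ),  6*sqrt( 2)]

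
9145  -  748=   8397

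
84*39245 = 3296580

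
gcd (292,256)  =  4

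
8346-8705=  - 359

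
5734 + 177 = 5911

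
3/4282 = 3/4282 = 0.00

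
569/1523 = 569/1523 = 0.37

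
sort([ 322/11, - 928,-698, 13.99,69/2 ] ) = [  -  928,  -  698,13.99,322/11,  69/2]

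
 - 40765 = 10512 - 51277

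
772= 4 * 193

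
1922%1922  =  0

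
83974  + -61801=22173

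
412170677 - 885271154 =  - 473100477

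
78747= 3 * 26249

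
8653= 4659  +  3994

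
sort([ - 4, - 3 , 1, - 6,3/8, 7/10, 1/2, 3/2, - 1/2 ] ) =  [ - 6, - 4, - 3,  -  1/2, 3/8, 1/2,7/10,1, 3/2 ] 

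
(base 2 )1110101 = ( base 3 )11100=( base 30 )3r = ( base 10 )117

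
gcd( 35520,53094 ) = 6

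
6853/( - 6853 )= - 1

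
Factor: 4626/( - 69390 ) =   -  3^( - 1)*5^( - 1) = - 1/15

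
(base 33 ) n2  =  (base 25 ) 15b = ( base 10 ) 761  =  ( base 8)1371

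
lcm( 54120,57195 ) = 5033160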